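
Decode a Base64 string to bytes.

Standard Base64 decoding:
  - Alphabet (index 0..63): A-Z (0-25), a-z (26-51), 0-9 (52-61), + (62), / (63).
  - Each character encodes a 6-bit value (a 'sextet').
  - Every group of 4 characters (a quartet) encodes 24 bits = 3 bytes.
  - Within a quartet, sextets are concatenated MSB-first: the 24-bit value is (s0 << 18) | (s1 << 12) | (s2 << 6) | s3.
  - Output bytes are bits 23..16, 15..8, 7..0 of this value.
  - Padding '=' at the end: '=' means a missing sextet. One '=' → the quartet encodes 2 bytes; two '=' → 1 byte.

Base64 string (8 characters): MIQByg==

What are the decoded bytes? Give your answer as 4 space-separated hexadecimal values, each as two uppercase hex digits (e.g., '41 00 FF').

Answer: 30 84 01 CA

Derivation:
After char 0 ('M'=12): chars_in_quartet=1 acc=0xC bytes_emitted=0
After char 1 ('I'=8): chars_in_quartet=2 acc=0x308 bytes_emitted=0
After char 2 ('Q'=16): chars_in_quartet=3 acc=0xC210 bytes_emitted=0
After char 3 ('B'=1): chars_in_quartet=4 acc=0x308401 -> emit 30 84 01, reset; bytes_emitted=3
After char 4 ('y'=50): chars_in_quartet=1 acc=0x32 bytes_emitted=3
After char 5 ('g'=32): chars_in_quartet=2 acc=0xCA0 bytes_emitted=3
Padding '==': partial quartet acc=0xCA0 -> emit CA; bytes_emitted=4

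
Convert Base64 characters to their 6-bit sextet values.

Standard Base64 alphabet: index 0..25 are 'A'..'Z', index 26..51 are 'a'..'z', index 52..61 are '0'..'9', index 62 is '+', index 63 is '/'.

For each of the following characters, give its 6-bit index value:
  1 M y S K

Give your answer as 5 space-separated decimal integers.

'1': 0..9 range, 52 + ord('1') − ord('0') = 53
'M': A..Z range, ord('M') − ord('A') = 12
'y': a..z range, 26 + ord('y') − ord('a') = 50
'S': A..Z range, ord('S') − ord('A') = 18
'K': A..Z range, ord('K') − ord('A') = 10

Answer: 53 12 50 18 10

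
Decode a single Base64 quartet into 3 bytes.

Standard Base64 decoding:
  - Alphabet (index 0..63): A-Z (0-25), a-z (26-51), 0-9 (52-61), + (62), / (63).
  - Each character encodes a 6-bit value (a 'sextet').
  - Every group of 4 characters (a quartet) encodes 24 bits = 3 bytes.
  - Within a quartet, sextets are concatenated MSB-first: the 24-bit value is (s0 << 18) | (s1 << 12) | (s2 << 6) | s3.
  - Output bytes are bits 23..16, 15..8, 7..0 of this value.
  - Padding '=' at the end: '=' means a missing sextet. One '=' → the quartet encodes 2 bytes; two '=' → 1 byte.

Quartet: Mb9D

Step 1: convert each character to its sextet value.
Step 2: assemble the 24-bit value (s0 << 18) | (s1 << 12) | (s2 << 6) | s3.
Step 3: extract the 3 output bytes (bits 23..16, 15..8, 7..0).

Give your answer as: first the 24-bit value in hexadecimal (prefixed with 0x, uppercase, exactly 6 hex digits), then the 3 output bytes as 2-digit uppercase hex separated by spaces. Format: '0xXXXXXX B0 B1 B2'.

Answer: 0x31BF43 31 BF 43

Derivation:
Sextets: M=12, b=27, 9=61, D=3
24-bit: (12<<18) | (27<<12) | (61<<6) | 3
      = 0x300000 | 0x01B000 | 0x000F40 | 0x000003
      = 0x31BF43
Bytes: (v>>16)&0xFF=31, (v>>8)&0xFF=BF, v&0xFF=43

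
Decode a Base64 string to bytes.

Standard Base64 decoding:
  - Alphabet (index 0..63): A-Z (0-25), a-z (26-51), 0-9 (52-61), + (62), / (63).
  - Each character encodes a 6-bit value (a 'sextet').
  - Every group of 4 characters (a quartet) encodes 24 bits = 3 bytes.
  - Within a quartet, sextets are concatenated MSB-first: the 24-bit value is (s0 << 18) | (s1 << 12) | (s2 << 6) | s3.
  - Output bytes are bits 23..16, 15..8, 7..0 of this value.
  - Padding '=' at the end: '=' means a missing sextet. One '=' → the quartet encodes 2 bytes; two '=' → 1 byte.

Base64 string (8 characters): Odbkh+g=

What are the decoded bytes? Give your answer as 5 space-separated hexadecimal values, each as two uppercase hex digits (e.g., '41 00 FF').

After char 0 ('O'=14): chars_in_quartet=1 acc=0xE bytes_emitted=0
After char 1 ('d'=29): chars_in_quartet=2 acc=0x39D bytes_emitted=0
After char 2 ('b'=27): chars_in_quartet=3 acc=0xE75B bytes_emitted=0
After char 3 ('k'=36): chars_in_quartet=4 acc=0x39D6E4 -> emit 39 D6 E4, reset; bytes_emitted=3
After char 4 ('h'=33): chars_in_quartet=1 acc=0x21 bytes_emitted=3
After char 5 ('+'=62): chars_in_quartet=2 acc=0x87E bytes_emitted=3
After char 6 ('g'=32): chars_in_quartet=3 acc=0x21FA0 bytes_emitted=3
Padding '=': partial quartet acc=0x21FA0 -> emit 87 E8; bytes_emitted=5

Answer: 39 D6 E4 87 E8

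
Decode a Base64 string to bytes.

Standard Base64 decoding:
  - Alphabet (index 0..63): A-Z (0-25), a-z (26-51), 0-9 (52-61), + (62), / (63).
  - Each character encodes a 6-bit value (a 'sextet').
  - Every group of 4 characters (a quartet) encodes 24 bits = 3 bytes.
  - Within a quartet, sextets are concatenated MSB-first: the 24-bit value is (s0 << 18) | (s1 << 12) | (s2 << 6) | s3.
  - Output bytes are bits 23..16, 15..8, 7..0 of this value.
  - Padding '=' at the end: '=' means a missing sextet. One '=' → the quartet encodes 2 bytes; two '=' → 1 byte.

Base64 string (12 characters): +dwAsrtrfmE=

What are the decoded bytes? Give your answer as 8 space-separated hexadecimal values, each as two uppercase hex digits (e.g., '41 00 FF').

Answer: F9 DC 00 B2 BB 6B 7E 61

Derivation:
After char 0 ('+'=62): chars_in_quartet=1 acc=0x3E bytes_emitted=0
After char 1 ('d'=29): chars_in_quartet=2 acc=0xF9D bytes_emitted=0
After char 2 ('w'=48): chars_in_quartet=3 acc=0x3E770 bytes_emitted=0
After char 3 ('A'=0): chars_in_quartet=4 acc=0xF9DC00 -> emit F9 DC 00, reset; bytes_emitted=3
After char 4 ('s'=44): chars_in_quartet=1 acc=0x2C bytes_emitted=3
After char 5 ('r'=43): chars_in_quartet=2 acc=0xB2B bytes_emitted=3
After char 6 ('t'=45): chars_in_quartet=3 acc=0x2CAED bytes_emitted=3
After char 7 ('r'=43): chars_in_quartet=4 acc=0xB2BB6B -> emit B2 BB 6B, reset; bytes_emitted=6
After char 8 ('f'=31): chars_in_quartet=1 acc=0x1F bytes_emitted=6
After char 9 ('m'=38): chars_in_quartet=2 acc=0x7E6 bytes_emitted=6
After char 10 ('E'=4): chars_in_quartet=3 acc=0x1F984 bytes_emitted=6
Padding '=': partial quartet acc=0x1F984 -> emit 7E 61; bytes_emitted=8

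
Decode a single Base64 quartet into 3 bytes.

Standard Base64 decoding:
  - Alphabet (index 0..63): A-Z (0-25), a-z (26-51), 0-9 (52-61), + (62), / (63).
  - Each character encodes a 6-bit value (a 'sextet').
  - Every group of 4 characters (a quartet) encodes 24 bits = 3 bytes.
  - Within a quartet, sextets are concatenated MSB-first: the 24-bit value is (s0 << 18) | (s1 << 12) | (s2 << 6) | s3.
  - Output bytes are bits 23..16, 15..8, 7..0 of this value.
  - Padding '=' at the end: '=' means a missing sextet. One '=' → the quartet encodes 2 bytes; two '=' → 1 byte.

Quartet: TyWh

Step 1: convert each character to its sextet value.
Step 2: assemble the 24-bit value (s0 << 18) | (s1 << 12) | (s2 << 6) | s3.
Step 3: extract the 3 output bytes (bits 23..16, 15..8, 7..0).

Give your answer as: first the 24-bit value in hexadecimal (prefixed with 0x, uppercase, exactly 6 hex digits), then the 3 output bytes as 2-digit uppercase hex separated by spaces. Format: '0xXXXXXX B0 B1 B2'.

Sextets: T=19, y=50, W=22, h=33
24-bit: (19<<18) | (50<<12) | (22<<6) | 33
      = 0x4C0000 | 0x032000 | 0x000580 | 0x000021
      = 0x4F25A1
Bytes: (v>>16)&0xFF=4F, (v>>8)&0xFF=25, v&0xFF=A1

Answer: 0x4F25A1 4F 25 A1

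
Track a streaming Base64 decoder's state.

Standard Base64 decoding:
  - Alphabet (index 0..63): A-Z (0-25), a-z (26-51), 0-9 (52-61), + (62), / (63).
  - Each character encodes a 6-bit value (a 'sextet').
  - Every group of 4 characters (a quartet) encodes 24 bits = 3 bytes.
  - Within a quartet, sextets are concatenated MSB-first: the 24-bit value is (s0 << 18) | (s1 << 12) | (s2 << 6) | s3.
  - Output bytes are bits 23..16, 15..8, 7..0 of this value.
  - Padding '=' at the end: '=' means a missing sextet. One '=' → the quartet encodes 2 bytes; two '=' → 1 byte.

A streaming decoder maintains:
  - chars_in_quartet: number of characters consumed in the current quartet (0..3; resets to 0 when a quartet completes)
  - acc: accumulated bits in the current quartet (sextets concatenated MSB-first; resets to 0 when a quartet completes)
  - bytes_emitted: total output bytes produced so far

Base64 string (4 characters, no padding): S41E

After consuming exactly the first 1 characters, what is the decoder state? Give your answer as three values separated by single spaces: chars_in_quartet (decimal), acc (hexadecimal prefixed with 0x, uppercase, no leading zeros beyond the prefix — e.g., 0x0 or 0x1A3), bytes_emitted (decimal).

After char 0 ('S'=18): chars_in_quartet=1 acc=0x12 bytes_emitted=0

Answer: 1 0x12 0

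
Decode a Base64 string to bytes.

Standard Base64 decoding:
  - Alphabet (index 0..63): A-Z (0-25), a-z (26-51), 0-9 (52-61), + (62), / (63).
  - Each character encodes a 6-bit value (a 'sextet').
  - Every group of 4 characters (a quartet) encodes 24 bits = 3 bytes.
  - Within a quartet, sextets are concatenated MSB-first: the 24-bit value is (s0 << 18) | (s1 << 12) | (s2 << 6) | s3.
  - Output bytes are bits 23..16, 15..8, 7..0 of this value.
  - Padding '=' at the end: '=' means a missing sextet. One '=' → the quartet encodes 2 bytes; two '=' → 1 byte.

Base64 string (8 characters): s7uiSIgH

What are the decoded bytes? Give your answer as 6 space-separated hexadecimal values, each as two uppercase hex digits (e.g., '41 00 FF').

Answer: B3 BB A2 48 88 07

Derivation:
After char 0 ('s'=44): chars_in_quartet=1 acc=0x2C bytes_emitted=0
After char 1 ('7'=59): chars_in_quartet=2 acc=0xB3B bytes_emitted=0
After char 2 ('u'=46): chars_in_quartet=3 acc=0x2CEEE bytes_emitted=0
After char 3 ('i'=34): chars_in_quartet=4 acc=0xB3BBA2 -> emit B3 BB A2, reset; bytes_emitted=3
After char 4 ('S'=18): chars_in_quartet=1 acc=0x12 bytes_emitted=3
After char 5 ('I'=8): chars_in_quartet=2 acc=0x488 bytes_emitted=3
After char 6 ('g'=32): chars_in_quartet=3 acc=0x12220 bytes_emitted=3
After char 7 ('H'=7): chars_in_quartet=4 acc=0x488807 -> emit 48 88 07, reset; bytes_emitted=6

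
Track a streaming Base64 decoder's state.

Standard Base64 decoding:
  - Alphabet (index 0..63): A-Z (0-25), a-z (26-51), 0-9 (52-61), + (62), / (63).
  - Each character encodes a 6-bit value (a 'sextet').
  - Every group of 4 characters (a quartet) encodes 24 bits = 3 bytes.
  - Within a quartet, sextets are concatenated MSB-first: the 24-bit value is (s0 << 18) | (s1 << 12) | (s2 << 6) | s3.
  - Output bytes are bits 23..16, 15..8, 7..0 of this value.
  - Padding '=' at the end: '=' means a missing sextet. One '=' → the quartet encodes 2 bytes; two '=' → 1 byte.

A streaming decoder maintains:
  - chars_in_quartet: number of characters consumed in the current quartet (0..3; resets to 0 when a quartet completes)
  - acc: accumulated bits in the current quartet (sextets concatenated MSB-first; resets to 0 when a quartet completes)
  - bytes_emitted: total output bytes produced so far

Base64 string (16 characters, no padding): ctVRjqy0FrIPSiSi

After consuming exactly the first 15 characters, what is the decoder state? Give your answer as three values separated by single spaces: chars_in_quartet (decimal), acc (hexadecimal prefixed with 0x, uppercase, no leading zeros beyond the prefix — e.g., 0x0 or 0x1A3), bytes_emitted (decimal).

Answer: 3 0x12892 9

Derivation:
After char 0 ('c'=28): chars_in_quartet=1 acc=0x1C bytes_emitted=0
After char 1 ('t'=45): chars_in_quartet=2 acc=0x72D bytes_emitted=0
After char 2 ('V'=21): chars_in_quartet=3 acc=0x1CB55 bytes_emitted=0
After char 3 ('R'=17): chars_in_quartet=4 acc=0x72D551 -> emit 72 D5 51, reset; bytes_emitted=3
After char 4 ('j'=35): chars_in_quartet=1 acc=0x23 bytes_emitted=3
After char 5 ('q'=42): chars_in_quartet=2 acc=0x8EA bytes_emitted=3
After char 6 ('y'=50): chars_in_quartet=3 acc=0x23AB2 bytes_emitted=3
After char 7 ('0'=52): chars_in_quartet=4 acc=0x8EACB4 -> emit 8E AC B4, reset; bytes_emitted=6
After char 8 ('F'=5): chars_in_quartet=1 acc=0x5 bytes_emitted=6
After char 9 ('r'=43): chars_in_quartet=2 acc=0x16B bytes_emitted=6
After char 10 ('I'=8): chars_in_quartet=3 acc=0x5AC8 bytes_emitted=6
After char 11 ('P'=15): chars_in_quartet=4 acc=0x16B20F -> emit 16 B2 0F, reset; bytes_emitted=9
After char 12 ('S'=18): chars_in_quartet=1 acc=0x12 bytes_emitted=9
After char 13 ('i'=34): chars_in_quartet=2 acc=0x4A2 bytes_emitted=9
After char 14 ('S'=18): chars_in_quartet=3 acc=0x12892 bytes_emitted=9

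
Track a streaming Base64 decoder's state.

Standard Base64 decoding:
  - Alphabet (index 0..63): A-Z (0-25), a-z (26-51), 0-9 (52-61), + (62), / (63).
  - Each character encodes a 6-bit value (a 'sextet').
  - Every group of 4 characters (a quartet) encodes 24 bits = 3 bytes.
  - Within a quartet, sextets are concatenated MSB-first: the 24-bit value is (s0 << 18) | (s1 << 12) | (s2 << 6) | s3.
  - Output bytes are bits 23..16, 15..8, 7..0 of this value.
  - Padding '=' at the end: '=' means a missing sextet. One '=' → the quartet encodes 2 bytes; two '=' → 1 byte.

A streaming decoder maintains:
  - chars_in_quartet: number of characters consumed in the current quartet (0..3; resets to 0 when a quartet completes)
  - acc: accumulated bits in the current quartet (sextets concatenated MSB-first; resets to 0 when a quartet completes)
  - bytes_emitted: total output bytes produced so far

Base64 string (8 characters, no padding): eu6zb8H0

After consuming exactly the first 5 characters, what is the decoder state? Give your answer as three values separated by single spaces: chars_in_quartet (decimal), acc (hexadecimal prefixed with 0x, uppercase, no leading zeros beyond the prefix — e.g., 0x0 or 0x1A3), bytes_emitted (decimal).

Answer: 1 0x1B 3

Derivation:
After char 0 ('e'=30): chars_in_quartet=1 acc=0x1E bytes_emitted=0
After char 1 ('u'=46): chars_in_quartet=2 acc=0x7AE bytes_emitted=0
After char 2 ('6'=58): chars_in_quartet=3 acc=0x1EBBA bytes_emitted=0
After char 3 ('z'=51): chars_in_quartet=4 acc=0x7AEEB3 -> emit 7A EE B3, reset; bytes_emitted=3
After char 4 ('b'=27): chars_in_quartet=1 acc=0x1B bytes_emitted=3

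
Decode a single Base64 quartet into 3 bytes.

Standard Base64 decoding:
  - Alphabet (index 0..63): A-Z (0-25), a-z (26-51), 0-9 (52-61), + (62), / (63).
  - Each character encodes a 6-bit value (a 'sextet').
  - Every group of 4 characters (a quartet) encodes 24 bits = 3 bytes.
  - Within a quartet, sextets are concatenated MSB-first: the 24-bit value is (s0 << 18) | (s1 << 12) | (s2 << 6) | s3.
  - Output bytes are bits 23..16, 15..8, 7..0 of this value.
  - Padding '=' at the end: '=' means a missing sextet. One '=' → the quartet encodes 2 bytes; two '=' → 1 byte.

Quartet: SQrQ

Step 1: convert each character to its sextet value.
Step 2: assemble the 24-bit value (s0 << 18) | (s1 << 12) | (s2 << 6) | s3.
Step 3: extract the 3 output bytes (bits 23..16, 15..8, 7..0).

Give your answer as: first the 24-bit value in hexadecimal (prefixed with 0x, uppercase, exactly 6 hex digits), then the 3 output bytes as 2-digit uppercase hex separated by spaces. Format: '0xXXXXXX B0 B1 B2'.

Sextets: S=18, Q=16, r=43, Q=16
24-bit: (18<<18) | (16<<12) | (43<<6) | 16
      = 0x480000 | 0x010000 | 0x000AC0 | 0x000010
      = 0x490AD0
Bytes: (v>>16)&0xFF=49, (v>>8)&0xFF=0A, v&0xFF=D0

Answer: 0x490AD0 49 0A D0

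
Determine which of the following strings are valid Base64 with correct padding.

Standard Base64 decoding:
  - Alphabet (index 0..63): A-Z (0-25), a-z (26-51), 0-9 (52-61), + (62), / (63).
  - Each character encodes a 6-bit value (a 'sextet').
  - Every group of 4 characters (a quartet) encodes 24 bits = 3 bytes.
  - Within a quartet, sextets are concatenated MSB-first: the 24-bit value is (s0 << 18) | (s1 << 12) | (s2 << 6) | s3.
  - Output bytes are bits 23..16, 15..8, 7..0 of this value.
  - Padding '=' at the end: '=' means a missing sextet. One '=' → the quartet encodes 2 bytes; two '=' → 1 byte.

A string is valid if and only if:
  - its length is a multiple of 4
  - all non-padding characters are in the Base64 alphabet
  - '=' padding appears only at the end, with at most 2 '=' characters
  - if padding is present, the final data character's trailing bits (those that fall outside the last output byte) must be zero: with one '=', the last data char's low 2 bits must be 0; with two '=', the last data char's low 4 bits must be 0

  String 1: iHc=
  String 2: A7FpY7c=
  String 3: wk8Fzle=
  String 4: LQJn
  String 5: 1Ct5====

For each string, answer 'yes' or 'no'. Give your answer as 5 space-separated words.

String 1: 'iHc=' → valid
String 2: 'A7FpY7c=' → valid
String 3: 'wk8Fzle=' → invalid (bad trailing bits)
String 4: 'LQJn' → valid
String 5: '1Ct5====' → invalid (4 pad chars (max 2))

Answer: yes yes no yes no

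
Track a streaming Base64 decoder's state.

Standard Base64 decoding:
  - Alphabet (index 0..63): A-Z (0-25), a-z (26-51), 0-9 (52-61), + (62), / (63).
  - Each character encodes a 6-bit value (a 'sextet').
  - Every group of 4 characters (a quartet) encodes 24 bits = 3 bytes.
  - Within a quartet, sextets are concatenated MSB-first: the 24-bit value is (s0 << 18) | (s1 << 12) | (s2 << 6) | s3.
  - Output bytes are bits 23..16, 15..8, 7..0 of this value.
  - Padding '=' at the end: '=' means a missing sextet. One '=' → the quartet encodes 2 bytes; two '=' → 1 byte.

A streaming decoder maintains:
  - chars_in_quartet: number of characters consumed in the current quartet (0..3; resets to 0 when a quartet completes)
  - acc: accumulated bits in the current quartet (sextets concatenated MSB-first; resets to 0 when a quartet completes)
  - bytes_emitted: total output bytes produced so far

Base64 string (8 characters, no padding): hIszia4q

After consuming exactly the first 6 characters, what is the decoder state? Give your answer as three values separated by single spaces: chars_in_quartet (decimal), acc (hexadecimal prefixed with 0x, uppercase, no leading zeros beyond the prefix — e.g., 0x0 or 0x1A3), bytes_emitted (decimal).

After char 0 ('h'=33): chars_in_quartet=1 acc=0x21 bytes_emitted=0
After char 1 ('I'=8): chars_in_quartet=2 acc=0x848 bytes_emitted=0
After char 2 ('s'=44): chars_in_quartet=3 acc=0x2122C bytes_emitted=0
After char 3 ('z'=51): chars_in_quartet=4 acc=0x848B33 -> emit 84 8B 33, reset; bytes_emitted=3
After char 4 ('i'=34): chars_in_quartet=1 acc=0x22 bytes_emitted=3
After char 5 ('a'=26): chars_in_quartet=2 acc=0x89A bytes_emitted=3

Answer: 2 0x89A 3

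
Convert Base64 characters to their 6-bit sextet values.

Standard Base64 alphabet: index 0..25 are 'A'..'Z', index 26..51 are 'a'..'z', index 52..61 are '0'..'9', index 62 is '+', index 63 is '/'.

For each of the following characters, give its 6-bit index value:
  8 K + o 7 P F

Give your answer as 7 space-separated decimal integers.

Answer: 60 10 62 40 59 15 5

Derivation:
'8': 0..9 range, 52 + ord('8') − ord('0') = 60
'K': A..Z range, ord('K') − ord('A') = 10
'+': index 62
'o': a..z range, 26 + ord('o') − ord('a') = 40
'7': 0..9 range, 52 + ord('7') − ord('0') = 59
'P': A..Z range, ord('P') − ord('A') = 15
'F': A..Z range, ord('F') − ord('A') = 5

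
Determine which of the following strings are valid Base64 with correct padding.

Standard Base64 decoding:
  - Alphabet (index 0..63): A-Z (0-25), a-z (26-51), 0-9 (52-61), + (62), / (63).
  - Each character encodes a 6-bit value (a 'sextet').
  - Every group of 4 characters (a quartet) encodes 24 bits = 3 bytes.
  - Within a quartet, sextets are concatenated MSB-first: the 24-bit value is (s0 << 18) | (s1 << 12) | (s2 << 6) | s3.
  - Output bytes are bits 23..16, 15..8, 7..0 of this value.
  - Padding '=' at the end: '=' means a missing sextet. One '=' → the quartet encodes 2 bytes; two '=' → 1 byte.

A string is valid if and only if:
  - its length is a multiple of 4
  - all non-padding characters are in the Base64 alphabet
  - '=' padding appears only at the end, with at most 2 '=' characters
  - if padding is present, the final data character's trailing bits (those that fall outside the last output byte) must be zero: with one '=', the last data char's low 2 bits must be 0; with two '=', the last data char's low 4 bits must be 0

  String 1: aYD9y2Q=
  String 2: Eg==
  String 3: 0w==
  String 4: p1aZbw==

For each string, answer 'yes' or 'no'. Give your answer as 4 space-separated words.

String 1: 'aYD9y2Q=' → valid
String 2: 'Eg==' → valid
String 3: '0w==' → valid
String 4: 'p1aZbw==' → valid

Answer: yes yes yes yes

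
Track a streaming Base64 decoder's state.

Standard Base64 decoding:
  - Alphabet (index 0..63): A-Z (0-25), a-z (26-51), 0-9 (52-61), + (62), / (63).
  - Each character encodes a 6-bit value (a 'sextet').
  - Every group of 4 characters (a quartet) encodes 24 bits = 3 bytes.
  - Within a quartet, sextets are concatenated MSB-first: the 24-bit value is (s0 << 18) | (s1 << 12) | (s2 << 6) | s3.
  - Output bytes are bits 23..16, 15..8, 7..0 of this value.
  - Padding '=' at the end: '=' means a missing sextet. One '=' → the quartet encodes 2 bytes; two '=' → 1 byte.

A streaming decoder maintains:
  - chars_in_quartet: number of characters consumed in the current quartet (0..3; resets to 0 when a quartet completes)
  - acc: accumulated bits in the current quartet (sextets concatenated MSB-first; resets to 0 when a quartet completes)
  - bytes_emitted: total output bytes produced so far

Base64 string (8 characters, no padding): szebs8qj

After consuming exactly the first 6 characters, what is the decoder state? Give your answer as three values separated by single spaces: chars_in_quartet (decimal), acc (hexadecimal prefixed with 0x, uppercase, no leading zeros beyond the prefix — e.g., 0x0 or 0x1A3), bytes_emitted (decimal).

After char 0 ('s'=44): chars_in_quartet=1 acc=0x2C bytes_emitted=0
After char 1 ('z'=51): chars_in_quartet=2 acc=0xB33 bytes_emitted=0
After char 2 ('e'=30): chars_in_quartet=3 acc=0x2CCDE bytes_emitted=0
After char 3 ('b'=27): chars_in_quartet=4 acc=0xB3379B -> emit B3 37 9B, reset; bytes_emitted=3
After char 4 ('s'=44): chars_in_quartet=1 acc=0x2C bytes_emitted=3
After char 5 ('8'=60): chars_in_quartet=2 acc=0xB3C bytes_emitted=3

Answer: 2 0xB3C 3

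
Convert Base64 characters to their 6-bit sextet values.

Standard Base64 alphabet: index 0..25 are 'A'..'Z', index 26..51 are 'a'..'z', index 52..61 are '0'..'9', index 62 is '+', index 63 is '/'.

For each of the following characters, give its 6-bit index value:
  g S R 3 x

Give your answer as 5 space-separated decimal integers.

Answer: 32 18 17 55 49

Derivation:
'g': a..z range, 26 + ord('g') − ord('a') = 32
'S': A..Z range, ord('S') − ord('A') = 18
'R': A..Z range, ord('R') − ord('A') = 17
'3': 0..9 range, 52 + ord('3') − ord('0') = 55
'x': a..z range, 26 + ord('x') − ord('a') = 49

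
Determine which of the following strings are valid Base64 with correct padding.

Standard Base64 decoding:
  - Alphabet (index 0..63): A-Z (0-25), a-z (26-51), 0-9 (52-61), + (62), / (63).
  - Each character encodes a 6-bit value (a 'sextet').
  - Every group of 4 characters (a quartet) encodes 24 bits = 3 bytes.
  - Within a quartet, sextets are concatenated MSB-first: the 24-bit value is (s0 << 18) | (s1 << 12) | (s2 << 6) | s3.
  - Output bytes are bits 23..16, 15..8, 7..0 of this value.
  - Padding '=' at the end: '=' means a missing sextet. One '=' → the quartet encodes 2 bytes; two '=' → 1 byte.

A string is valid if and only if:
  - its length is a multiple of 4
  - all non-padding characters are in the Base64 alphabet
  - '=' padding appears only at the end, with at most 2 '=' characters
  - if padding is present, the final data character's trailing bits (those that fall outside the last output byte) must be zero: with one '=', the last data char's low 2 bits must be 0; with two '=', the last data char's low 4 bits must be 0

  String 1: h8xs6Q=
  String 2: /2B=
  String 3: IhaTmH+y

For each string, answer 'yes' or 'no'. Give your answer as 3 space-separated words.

String 1: 'h8xs6Q=' → invalid (len=7 not mult of 4)
String 2: '/2B=' → invalid (bad trailing bits)
String 3: 'IhaTmH+y' → valid

Answer: no no yes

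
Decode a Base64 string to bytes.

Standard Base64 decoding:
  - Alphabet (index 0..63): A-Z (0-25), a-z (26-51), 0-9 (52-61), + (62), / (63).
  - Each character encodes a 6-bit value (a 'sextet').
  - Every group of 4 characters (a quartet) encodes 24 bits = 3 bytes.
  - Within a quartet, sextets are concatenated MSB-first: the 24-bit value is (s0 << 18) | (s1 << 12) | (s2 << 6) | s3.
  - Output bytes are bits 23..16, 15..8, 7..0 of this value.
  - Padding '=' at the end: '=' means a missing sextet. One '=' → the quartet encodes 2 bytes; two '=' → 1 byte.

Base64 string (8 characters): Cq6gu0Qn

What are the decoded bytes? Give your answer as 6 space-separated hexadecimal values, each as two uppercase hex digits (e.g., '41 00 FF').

After char 0 ('C'=2): chars_in_quartet=1 acc=0x2 bytes_emitted=0
After char 1 ('q'=42): chars_in_quartet=2 acc=0xAA bytes_emitted=0
After char 2 ('6'=58): chars_in_quartet=3 acc=0x2ABA bytes_emitted=0
After char 3 ('g'=32): chars_in_quartet=4 acc=0xAAEA0 -> emit 0A AE A0, reset; bytes_emitted=3
After char 4 ('u'=46): chars_in_quartet=1 acc=0x2E bytes_emitted=3
After char 5 ('0'=52): chars_in_quartet=2 acc=0xBB4 bytes_emitted=3
After char 6 ('Q'=16): chars_in_quartet=3 acc=0x2ED10 bytes_emitted=3
After char 7 ('n'=39): chars_in_quartet=4 acc=0xBB4427 -> emit BB 44 27, reset; bytes_emitted=6

Answer: 0A AE A0 BB 44 27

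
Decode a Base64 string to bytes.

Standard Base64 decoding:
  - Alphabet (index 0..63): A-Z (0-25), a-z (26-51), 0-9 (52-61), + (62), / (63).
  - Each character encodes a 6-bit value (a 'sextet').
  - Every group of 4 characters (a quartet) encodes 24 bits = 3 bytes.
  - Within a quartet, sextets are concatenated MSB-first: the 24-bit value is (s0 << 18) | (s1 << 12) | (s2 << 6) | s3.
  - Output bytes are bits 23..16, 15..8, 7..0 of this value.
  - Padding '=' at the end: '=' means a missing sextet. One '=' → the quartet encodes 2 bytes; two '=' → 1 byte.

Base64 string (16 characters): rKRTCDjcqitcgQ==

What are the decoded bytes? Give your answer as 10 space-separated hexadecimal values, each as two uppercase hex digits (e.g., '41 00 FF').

Answer: AC A4 53 08 38 DC AA 2B 5C 81

Derivation:
After char 0 ('r'=43): chars_in_quartet=1 acc=0x2B bytes_emitted=0
After char 1 ('K'=10): chars_in_quartet=2 acc=0xACA bytes_emitted=0
After char 2 ('R'=17): chars_in_quartet=3 acc=0x2B291 bytes_emitted=0
After char 3 ('T'=19): chars_in_quartet=4 acc=0xACA453 -> emit AC A4 53, reset; bytes_emitted=3
After char 4 ('C'=2): chars_in_quartet=1 acc=0x2 bytes_emitted=3
After char 5 ('D'=3): chars_in_quartet=2 acc=0x83 bytes_emitted=3
After char 6 ('j'=35): chars_in_quartet=3 acc=0x20E3 bytes_emitted=3
After char 7 ('c'=28): chars_in_quartet=4 acc=0x838DC -> emit 08 38 DC, reset; bytes_emitted=6
After char 8 ('q'=42): chars_in_quartet=1 acc=0x2A bytes_emitted=6
After char 9 ('i'=34): chars_in_quartet=2 acc=0xAA2 bytes_emitted=6
After char 10 ('t'=45): chars_in_quartet=3 acc=0x2A8AD bytes_emitted=6
After char 11 ('c'=28): chars_in_quartet=4 acc=0xAA2B5C -> emit AA 2B 5C, reset; bytes_emitted=9
After char 12 ('g'=32): chars_in_quartet=1 acc=0x20 bytes_emitted=9
After char 13 ('Q'=16): chars_in_quartet=2 acc=0x810 bytes_emitted=9
Padding '==': partial quartet acc=0x810 -> emit 81; bytes_emitted=10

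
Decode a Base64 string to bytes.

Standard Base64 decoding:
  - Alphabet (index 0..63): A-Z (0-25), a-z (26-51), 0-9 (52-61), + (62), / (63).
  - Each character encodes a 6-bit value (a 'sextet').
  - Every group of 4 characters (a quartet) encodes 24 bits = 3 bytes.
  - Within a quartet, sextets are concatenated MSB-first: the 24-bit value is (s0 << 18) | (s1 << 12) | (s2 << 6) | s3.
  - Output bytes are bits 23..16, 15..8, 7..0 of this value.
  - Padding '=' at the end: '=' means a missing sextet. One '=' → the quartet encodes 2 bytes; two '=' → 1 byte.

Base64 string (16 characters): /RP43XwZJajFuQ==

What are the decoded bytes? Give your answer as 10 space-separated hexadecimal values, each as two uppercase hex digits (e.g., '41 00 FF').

After char 0 ('/'=63): chars_in_quartet=1 acc=0x3F bytes_emitted=0
After char 1 ('R'=17): chars_in_quartet=2 acc=0xFD1 bytes_emitted=0
After char 2 ('P'=15): chars_in_quartet=3 acc=0x3F44F bytes_emitted=0
After char 3 ('4'=56): chars_in_quartet=4 acc=0xFD13F8 -> emit FD 13 F8, reset; bytes_emitted=3
After char 4 ('3'=55): chars_in_quartet=1 acc=0x37 bytes_emitted=3
After char 5 ('X'=23): chars_in_quartet=2 acc=0xDD7 bytes_emitted=3
After char 6 ('w'=48): chars_in_quartet=3 acc=0x375F0 bytes_emitted=3
After char 7 ('Z'=25): chars_in_quartet=4 acc=0xDD7C19 -> emit DD 7C 19, reset; bytes_emitted=6
After char 8 ('J'=9): chars_in_quartet=1 acc=0x9 bytes_emitted=6
After char 9 ('a'=26): chars_in_quartet=2 acc=0x25A bytes_emitted=6
After char 10 ('j'=35): chars_in_quartet=3 acc=0x96A3 bytes_emitted=6
After char 11 ('F'=5): chars_in_quartet=4 acc=0x25A8C5 -> emit 25 A8 C5, reset; bytes_emitted=9
After char 12 ('u'=46): chars_in_quartet=1 acc=0x2E bytes_emitted=9
After char 13 ('Q'=16): chars_in_quartet=2 acc=0xB90 bytes_emitted=9
Padding '==': partial quartet acc=0xB90 -> emit B9; bytes_emitted=10

Answer: FD 13 F8 DD 7C 19 25 A8 C5 B9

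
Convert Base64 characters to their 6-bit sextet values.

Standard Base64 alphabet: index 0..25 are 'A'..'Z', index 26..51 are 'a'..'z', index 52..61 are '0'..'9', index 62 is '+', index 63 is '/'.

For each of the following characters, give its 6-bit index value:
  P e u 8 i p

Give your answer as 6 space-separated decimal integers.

'P': A..Z range, ord('P') − ord('A') = 15
'e': a..z range, 26 + ord('e') − ord('a') = 30
'u': a..z range, 26 + ord('u') − ord('a') = 46
'8': 0..9 range, 52 + ord('8') − ord('0') = 60
'i': a..z range, 26 + ord('i') − ord('a') = 34
'p': a..z range, 26 + ord('p') − ord('a') = 41

Answer: 15 30 46 60 34 41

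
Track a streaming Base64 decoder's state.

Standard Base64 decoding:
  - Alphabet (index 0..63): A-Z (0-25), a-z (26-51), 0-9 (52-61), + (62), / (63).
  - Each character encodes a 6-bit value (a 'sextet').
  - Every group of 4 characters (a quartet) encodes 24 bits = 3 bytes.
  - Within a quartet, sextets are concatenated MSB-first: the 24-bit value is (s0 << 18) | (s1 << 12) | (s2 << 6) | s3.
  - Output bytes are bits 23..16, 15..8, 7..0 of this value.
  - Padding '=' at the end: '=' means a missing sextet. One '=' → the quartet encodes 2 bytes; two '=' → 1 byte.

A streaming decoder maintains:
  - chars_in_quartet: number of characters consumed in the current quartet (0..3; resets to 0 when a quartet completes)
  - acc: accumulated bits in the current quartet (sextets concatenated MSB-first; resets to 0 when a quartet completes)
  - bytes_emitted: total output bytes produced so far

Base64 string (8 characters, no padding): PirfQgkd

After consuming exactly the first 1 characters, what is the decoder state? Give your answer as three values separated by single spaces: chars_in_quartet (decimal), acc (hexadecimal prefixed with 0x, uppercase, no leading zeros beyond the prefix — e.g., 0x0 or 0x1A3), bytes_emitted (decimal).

Answer: 1 0xF 0

Derivation:
After char 0 ('P'=15): chars_in_quartet=1 acc=0xF bytes_emitted=0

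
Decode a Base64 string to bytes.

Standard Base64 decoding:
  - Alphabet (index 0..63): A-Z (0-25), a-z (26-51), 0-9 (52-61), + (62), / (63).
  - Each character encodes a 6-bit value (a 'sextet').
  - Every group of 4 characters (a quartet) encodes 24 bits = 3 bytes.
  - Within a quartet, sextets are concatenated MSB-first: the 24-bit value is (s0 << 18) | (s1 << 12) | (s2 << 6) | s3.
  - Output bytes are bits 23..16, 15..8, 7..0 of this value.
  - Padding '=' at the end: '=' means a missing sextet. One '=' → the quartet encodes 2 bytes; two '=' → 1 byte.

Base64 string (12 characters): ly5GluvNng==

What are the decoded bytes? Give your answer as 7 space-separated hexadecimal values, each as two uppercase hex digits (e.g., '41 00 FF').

Answer: 97 2E 46 96 EB CD 9E

Derivation:
After char 0 ('l'=37): chars_in_quartet=1 acc=0x25 bytes_emitted=0
After char 1 ('y'=50): chars_in_quartet=2 acc=0x972 bytes_emitted=0
After char 2 ('5'=57): chars_in_quartet=3 acc=0x25CB9 bytes_emitted=0
After char 3 ('G'=6): chars_in_quartet=4 acc=0x972E46 -> emit 97 2E 46, reset; bytes_emitted=3
After char 4 ('l'=37): chars_in_quartet=1 acc=0x25 bytes_emitted=3
After char 5 ('u'=46): chars_in_quartet=2 acc=0x96E bytes_emitted=3
After char 6 ('v'=47): chars_in_quartet=3 acc=0x25BAF bytes_emitted=3
After char 7 ('N'=13): chars_in_quartet=4 acc=0x96EBCD -> emit 96 EB CD, reset; bytes_emitted=6
After char 8 ('n'=39): chars_in_quartet=1 acc=0x27 bytes_emitted=6
After char 9 ('g'=32): chars_in_quartet=2 acc=0x9E0 bytes_emitted=6
Padding '==': partial quartet acc=0x9E0 -> emit 9E; bytes_emitted=7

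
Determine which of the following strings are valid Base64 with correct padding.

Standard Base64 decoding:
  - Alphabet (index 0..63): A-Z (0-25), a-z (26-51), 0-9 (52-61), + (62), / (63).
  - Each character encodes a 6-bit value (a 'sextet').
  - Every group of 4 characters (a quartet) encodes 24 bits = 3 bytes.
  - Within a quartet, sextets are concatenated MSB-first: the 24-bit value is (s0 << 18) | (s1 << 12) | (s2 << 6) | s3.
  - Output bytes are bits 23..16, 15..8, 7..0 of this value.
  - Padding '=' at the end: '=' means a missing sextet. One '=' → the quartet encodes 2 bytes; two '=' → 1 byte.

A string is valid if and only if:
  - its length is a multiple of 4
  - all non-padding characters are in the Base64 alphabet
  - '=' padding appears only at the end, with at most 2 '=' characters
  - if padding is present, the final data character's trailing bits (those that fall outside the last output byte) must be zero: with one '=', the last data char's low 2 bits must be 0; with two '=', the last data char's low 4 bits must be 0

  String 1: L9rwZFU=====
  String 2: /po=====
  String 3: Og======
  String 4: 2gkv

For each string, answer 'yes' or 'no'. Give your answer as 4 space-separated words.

Answer: no no no yes

Derivation:
String 1: 'L9rwZFU=====' → invalid (5 pad chars (max 2))
String 2: '/po=====' → invalid (5 pad chars (max 2))
String 3: 'Og======' → invalid (6 pad chars (max 2))
String 4: '2gkv' → valid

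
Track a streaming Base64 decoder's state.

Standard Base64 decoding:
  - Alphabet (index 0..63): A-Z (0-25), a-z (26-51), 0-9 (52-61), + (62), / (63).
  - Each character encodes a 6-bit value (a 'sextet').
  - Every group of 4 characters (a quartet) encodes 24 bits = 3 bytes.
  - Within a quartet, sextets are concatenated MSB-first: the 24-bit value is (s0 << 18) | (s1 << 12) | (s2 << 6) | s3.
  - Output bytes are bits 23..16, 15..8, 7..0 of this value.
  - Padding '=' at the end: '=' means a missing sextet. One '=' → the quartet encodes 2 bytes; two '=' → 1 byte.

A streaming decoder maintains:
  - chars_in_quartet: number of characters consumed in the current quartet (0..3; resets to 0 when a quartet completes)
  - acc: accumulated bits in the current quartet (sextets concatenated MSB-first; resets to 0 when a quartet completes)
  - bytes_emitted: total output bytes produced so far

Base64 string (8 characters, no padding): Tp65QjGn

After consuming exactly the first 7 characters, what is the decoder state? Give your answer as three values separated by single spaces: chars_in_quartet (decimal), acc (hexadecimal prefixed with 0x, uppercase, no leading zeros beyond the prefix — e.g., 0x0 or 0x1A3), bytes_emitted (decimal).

After char 0 ('T'=19): chars_in_quartet=1 acc=0x13 bytes_emitted=0
After char 1 ('p'=41): chars_in_quartet=2 acc=0x4E9 bytes_emitted=0
After char 2 ('6'=58): chars_in_quartet=3 acc=0x13A7A bytes_emitted=0
After char 3 ('5'=57): chars_in_quartet=4 acc=0x4E9EB9 -> emit 4E 9E B9, reset; bytes_emitted=3
After char 4 ('Q'=16): chars_in_quartet=1 acc=0x10 bytes_emitted=3
After char 5 ('j'=35): chars_in_quartet=2 acc=0x423 bytes_emitted=3
After char 6 ('G'=6): chars_in_quartet=3 acc=0x108C6 bytes_emitted=3

Answer: 3 0x108C6 3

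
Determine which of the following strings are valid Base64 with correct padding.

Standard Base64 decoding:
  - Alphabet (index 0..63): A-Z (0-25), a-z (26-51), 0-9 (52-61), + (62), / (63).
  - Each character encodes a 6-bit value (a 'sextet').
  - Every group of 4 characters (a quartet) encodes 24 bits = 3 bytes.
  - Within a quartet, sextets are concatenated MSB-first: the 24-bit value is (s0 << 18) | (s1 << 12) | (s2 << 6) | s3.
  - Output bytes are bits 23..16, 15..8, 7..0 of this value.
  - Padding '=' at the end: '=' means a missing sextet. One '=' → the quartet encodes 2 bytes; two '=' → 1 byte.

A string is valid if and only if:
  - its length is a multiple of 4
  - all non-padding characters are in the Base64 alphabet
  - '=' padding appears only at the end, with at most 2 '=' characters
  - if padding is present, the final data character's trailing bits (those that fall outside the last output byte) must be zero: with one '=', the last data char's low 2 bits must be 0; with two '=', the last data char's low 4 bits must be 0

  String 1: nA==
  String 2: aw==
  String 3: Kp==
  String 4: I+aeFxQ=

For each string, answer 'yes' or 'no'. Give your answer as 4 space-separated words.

String 1: 'nA==' → valid
String 2: 'aw==' → valid
String 3: 'Kp==' → invalid (bad trailing bits)
String 4: 'I+aeFxQ=' → valid

Answer: yes yes no yes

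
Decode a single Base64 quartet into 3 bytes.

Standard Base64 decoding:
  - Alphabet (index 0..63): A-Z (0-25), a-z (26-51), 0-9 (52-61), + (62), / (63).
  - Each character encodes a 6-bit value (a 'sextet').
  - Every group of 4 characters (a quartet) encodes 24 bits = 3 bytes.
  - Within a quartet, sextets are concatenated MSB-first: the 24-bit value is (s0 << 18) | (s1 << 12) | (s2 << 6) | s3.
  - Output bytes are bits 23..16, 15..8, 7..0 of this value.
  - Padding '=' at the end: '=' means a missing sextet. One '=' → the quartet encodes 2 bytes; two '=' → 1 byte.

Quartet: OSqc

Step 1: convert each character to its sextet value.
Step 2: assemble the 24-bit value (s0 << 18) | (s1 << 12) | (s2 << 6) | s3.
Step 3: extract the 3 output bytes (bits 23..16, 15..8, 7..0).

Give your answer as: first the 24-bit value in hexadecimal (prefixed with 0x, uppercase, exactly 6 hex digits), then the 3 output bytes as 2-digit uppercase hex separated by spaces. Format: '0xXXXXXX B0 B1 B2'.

Sextets: O=14, S=18, q=42, c=28
24-bit: (14<<18) | (18<<12) | (42<<6) | 28
      = 0x380000 | 0x012000 | 0x000A80 | 0x00001C
      = 0x392A9C
Bytes: (v>>16)&0xFF=39, (v>>8)&0xFF=2A, v&0xFF=9C

Answer: 0x392A9C 39 2A 9C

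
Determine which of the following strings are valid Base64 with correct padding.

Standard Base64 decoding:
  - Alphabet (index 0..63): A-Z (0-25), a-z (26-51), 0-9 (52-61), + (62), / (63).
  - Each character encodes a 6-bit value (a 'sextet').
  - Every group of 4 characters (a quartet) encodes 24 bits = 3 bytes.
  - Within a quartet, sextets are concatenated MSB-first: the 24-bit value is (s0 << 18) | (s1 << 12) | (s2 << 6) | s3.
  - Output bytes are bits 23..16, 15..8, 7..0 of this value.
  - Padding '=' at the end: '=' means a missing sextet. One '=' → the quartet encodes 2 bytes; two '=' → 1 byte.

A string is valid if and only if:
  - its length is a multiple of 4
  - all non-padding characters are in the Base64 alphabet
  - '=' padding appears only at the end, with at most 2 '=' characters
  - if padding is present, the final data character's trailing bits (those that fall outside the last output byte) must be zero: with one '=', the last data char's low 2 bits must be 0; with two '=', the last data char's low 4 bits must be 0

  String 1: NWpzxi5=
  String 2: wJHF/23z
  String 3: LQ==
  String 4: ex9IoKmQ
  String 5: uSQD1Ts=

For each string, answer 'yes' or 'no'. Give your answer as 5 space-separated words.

Answer: no yes yes yes yes

Derivation:
String 1: 'NWpzxi5=' → invalid (bad trailing bits)
String 2: 'wJHF/23z' → valid
String 3: 'LQ==' → valid
String 4: 'ex9IoKmQ' → valid
String 5: 'uSQD1Ts=' → valid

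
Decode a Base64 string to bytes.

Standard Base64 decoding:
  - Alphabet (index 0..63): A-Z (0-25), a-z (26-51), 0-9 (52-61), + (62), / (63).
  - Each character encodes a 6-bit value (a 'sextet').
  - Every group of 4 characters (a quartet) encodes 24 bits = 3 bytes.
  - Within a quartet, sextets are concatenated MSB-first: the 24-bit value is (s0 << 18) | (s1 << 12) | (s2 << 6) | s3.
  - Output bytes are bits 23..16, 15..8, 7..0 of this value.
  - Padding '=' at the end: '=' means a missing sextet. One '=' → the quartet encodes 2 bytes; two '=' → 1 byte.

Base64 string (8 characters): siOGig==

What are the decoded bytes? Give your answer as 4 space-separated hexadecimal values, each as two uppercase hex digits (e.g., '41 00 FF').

After char 0 ('s'=44): chars_in_quartet=1 acc=0x2C bytes_emitted=0
After char 1 ('i'=34): chars_in_quartet=2 acc=0xB22 bytes_emitted=0
After char 2 ('O'=14): chars_in_quartet=3 acc=0x2C88E bytes_emitted=0
After char 3 ('G'=6): chars_in_quartet=4 acc=0xB22386 -> emit B2 23 86, reset; bytes_emitted=3
After char 4 ('i'=34): chars_in_quartet=1 acc=0x22 bytes_emitted=3
After char 5 ('g'=32): chars_in_quartet=2 acc=0x8A0 bytes_emitted=3
Padding '==': partial quartet acc=0x8A0 -> emit 8A; bytes_emitted=4

Answer: B2 23 86 8A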